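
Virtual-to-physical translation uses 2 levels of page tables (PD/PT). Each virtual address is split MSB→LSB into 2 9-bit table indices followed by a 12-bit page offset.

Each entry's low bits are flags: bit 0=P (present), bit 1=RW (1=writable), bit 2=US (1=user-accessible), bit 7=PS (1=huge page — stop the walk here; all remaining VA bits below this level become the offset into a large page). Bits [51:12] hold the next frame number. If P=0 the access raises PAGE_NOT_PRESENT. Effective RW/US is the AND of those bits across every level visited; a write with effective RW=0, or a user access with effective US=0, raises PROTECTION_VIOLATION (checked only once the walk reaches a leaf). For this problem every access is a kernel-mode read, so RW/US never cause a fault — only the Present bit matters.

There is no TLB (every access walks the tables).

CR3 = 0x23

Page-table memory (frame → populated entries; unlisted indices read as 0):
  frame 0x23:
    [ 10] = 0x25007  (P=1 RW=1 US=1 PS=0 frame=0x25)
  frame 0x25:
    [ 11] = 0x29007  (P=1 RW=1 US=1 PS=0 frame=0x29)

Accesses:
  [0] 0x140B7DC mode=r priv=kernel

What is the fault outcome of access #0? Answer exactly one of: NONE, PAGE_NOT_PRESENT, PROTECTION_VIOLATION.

Trace:
#0 VA=0x140B7DC (r,kernel):
  L0: frame=0x23 idx=10 entry=0x25007 [P=1 RW=1 US=1 PS=0]
  L1: frame=0x25 idx=11 entry=0x29007 [P=1 RW=1 US=1 PS=0]
  → PA=0x297DC  (2 entries read)

Access #0 fault: NONE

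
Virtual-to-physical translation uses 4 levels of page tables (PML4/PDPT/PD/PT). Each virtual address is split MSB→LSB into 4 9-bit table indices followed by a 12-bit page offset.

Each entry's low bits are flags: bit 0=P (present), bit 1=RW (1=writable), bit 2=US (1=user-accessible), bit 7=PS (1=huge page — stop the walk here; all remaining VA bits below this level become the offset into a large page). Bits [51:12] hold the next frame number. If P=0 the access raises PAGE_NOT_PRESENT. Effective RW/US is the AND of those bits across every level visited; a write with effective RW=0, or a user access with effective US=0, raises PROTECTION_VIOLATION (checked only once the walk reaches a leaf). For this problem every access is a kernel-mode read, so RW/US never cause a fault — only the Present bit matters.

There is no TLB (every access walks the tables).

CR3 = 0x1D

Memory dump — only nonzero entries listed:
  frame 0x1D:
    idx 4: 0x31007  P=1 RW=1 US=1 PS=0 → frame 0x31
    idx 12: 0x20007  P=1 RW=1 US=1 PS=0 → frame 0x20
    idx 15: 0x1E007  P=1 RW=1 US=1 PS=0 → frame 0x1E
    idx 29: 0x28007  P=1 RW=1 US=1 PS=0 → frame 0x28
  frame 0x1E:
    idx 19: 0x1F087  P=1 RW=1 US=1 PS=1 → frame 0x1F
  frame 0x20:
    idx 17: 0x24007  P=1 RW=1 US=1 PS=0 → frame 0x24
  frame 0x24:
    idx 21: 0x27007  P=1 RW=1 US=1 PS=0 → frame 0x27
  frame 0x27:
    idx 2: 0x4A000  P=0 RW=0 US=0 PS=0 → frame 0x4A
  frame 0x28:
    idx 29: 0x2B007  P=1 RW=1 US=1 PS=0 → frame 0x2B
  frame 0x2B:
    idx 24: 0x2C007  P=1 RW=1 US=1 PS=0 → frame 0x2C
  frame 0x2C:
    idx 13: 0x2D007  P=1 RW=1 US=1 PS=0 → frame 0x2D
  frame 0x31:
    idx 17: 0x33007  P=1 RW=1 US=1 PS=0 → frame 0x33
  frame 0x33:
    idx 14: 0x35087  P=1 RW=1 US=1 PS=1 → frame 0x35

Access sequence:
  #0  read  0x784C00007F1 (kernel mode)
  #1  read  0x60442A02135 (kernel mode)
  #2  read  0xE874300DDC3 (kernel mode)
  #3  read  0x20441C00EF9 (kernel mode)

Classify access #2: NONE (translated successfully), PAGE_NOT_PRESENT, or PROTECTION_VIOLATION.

Walk each access:
#0 VA=0x784C00007F1 (r,kernel):
  L0: frame=0x1D idx=15 entry=0x1E007 [P=1 RW=1 US=1 PS=0]
  L1: frame=0x1E idx=19 entry=0x1F087 [P=1 RW=1 US=1 PS=1]
  → PA=0x1F7F1 (huge @L1)  (2 entries read)
#1 VA=0x60442A02135 (r,kernel):
  L0: frame=0x1D idx=12 entry=0x20007 [P=1 RW=1 US=1 PS=0]
  L1: frame=0x20 idx=17 entry=0x24007 [P=1 RW=1 US=1 PS=0]
  L2: frame=0x24 idx=21 entry=0x27007 [P=1 RW=1 US=1 PS=0]
  L3: frame=0x27 idx=2 entry=0x4A000 [P=0 RW=0 US=0 PS=0]
  → PAGE_NOT_PRESENT  (4 entries read)
#2 VA=0xE874300DDC3 (r,kernel):
  L0: frame=0x1D idx=29 entry=0x28007 [P=1 RW=1 US=1 PS=0]
  L1: frame=0x28 idx=29 entry=0x2B007 [P=1 RW=1 US=1 PS=0]
  L2: frame=0x2B idx=24 entry=0x2C007 [P=1 RW=1 US=1 PS=0]
  L3: frame=0x2C idx=13 entry=0x2D007 [P=1 RW=1 US=1 PS=0]
  → PA=0x2DDC3  (4 entries read)
#3 VA=0x20441C00EF9 (r,kernel):
  L0: frame=0x1D idx=4 entry=0x31007 [P=1 RW=1 US=1 PS=0]
  L1: frame=0x31 idx=17 entry=0x33007 [P=1 RW=1 US=1 PS=0]
  L2: frame=0x33 idx=14 entry=0x35087 [P=1 RW=1 US=1 PS=1]
  → PA=0x35EF9 (huge @L2)  (3 entries read)

Access #2 fault: NONE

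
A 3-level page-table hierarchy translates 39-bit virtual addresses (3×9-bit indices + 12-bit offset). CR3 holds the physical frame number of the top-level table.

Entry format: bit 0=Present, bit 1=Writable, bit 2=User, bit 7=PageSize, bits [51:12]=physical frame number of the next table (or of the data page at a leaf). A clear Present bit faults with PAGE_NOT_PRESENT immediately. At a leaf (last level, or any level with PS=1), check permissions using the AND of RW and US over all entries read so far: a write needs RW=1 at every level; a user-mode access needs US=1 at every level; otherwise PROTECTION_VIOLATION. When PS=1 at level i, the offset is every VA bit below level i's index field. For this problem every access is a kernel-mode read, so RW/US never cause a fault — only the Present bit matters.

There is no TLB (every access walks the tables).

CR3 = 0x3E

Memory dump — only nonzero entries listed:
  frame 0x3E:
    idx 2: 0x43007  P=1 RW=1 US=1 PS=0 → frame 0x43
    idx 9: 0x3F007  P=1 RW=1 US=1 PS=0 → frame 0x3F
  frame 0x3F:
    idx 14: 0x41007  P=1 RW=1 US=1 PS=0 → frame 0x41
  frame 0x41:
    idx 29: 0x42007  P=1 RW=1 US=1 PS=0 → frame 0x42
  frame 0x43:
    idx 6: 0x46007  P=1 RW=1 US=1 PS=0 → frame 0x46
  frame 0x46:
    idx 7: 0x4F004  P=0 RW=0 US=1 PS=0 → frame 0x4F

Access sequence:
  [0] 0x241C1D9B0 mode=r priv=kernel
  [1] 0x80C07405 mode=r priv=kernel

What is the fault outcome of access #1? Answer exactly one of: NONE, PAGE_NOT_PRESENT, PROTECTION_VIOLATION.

Walk each access:
#0 VA=0x241C1D9B0 (r,kernel):
  L0 @0x3E[9] → 0x3F007  P=1,RW=1,US=1,PS=0
  L1 @0x3F[14] → 0x41007  P=1,RW=1,US=1,PS=0
  L2 @0x41[29] → 0x42007  P=1,RW=1,US=1,PS=0
  → PA=0x429B0  (3 entries read)
#1 VA=0x80C07405 (r,kernel):
  L0 @0x3E[2] → 0x43007  P=1,RW=1,US=1,PS=0
  L1 @0x43[6] → 0x46007  P=1,RW=1,US=1,PS=0
  L2 @0x46[7] → 0x4F004  P=0,RW=0,US=1,PS=0
  ✗ PAGE_NOT_PRESENT  [3 reads]

Access #1 fault: PAGE_NOT_PRESENT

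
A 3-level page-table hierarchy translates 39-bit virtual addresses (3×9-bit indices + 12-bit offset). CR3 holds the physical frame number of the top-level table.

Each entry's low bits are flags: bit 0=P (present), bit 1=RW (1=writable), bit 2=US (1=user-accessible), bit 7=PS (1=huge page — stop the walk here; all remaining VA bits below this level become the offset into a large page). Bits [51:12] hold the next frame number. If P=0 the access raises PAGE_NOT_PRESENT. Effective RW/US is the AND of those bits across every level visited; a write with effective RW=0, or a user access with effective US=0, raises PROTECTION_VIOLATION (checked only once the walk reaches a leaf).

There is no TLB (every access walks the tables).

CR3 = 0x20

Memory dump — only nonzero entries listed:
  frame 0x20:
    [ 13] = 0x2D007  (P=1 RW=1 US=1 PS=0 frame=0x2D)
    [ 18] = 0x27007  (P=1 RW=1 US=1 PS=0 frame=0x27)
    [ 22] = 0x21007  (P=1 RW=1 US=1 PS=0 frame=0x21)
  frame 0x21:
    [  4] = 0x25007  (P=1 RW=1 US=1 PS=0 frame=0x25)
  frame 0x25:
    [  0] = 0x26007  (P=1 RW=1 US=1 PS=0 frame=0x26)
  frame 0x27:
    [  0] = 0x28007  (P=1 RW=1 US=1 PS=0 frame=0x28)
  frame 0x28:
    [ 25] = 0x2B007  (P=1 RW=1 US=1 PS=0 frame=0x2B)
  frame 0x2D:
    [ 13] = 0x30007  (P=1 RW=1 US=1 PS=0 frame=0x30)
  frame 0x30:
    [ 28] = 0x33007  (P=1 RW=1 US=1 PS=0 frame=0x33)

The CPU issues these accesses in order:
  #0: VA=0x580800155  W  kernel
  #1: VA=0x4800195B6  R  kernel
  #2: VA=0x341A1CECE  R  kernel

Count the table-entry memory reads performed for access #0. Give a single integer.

Per-access translation:
#0 VA=0x580800155 (w,kernel):
  L0 @0x20[22] → 0x21007  P=1,RW=1,US=1,PS=0
  L1 @0x21[4] → 0x25007  P=1,RW=1,US=1,PS=0
  L2 @0x25[0] → 0x26007  P=1,RW=1,US=1,PS=0
  ⇒ phys 0x26155  [3 reads]
#1 VA=0x4800195B6 (r,kernel):
  L0 @0x20[18] → 0x27007  P=1,RW=1,US=1,PS=0
  L1 @0x27[0] → 0x28007  P=1,RW=1,US=1,PS=0
  L2 @0x28[25] → 0x2B007  P=1,RW=1,US=1,PS=0
  ⇒ phys 0x2B5B6  [3 reads]
#2 VA=0x341A1CECE (r,kernel):
  L0 @0x20[13] → 0x2D007  P=1,RW=1,US=1,PS=0
  L1 @0x2D[13] → 0x30007  P=1,RW=1,US=1,PS=0
  L2 @0x30[28] → 0x33007  P=1,RW=1,US=1,PS=0
  ⇒ phys 0x33ECE  [3 reads]

Entries read for #0: 3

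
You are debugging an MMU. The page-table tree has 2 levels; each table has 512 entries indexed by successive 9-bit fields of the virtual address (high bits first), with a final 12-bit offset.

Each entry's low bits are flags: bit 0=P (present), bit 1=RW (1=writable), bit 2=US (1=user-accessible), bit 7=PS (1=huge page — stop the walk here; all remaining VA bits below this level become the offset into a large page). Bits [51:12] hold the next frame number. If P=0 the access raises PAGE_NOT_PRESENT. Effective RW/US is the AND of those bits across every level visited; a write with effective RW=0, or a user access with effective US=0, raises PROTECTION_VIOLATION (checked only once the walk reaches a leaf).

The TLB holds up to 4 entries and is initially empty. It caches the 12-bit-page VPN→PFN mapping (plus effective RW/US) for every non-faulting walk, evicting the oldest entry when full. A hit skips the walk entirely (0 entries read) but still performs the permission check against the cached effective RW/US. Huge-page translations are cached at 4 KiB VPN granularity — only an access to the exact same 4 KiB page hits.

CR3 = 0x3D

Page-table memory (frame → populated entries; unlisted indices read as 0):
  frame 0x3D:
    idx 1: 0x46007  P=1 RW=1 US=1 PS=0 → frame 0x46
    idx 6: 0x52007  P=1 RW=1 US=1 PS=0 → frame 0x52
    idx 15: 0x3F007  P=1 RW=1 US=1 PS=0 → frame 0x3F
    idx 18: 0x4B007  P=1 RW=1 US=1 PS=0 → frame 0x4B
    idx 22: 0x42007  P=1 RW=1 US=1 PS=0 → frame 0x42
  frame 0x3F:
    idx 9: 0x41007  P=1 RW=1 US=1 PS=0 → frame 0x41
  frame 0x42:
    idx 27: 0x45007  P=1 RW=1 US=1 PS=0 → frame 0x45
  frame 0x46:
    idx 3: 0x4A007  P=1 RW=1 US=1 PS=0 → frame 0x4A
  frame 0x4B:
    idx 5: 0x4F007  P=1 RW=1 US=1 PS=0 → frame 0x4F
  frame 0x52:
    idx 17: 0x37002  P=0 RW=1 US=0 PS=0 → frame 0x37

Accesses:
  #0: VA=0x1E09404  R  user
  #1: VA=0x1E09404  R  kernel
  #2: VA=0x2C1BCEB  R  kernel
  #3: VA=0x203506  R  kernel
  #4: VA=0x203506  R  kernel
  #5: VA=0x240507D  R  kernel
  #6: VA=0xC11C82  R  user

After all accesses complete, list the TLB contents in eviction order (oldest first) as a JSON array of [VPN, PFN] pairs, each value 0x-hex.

Per-access translation:
#0 VA=0x1E09404 (r,user):
  L0: frame=0x3D idx=15 entry=0x3F007 [P=1 RW=1 US=1 PS=0]
  L1: frame=0x3F idx=9 entry=0x41007 [P=1 RW=1 US=1 PS=0]
  → PA=0x41404  (2 entries read)
#1 VA=0x1E09404 (r,kernel):
  TLB hit vpn=0x1E09 → PA=0x41404
#2 VA=0x2C1BCEB (r,kernel):
  L0: frame=0x3D idx=22 entry=0x42007 [P=1 RW=1 US=1 PS=0]
  L1: frame=0x42 idx=27 entry=0x45007 [P=1 RW=1 US=1 PS=0]
  → PA=0x45CEB  (2 entries read)
#3 VA=0x203506 (r,kernel):
  L0: frame=0x3D idx=1 entry=0x46007 [P=1 RW=1 US=1 PS=0]
  L1: frame=0x46 idx=3 entry=0x4A007 [P=1 RW=1 US=1 PS=0]
  → PA=0x4A506  (2 entries read)
#4 VA=0x203506 (r,kernel):
  TLB hit vpn=0x203 → PA=0x4A506
#5 VA=0x240507D (r,kernel):
  L0: frame=0x3D idx=18 entry=0x4B007 [P=1 RW=1 US=1 PS=0]
  L1: frame=0x4B idx=5 entry=0x4F007 [P=1 RW=1 US=1 PS=0]
  → PA=0x4F07D  (2 entries read)
#6 VA=0xC11C82 (r,user):
  L0: frame=0x3D idx=6 entry=0x52007 [P=1 RW=1 US=1 PS=0]
  L1: frame=0x52 idx=17 entry=0x37002 [P=0 RW=1 US=0 PS=0]
  ✗ PAGE_NOT_PRESENT  [2 reads]

TLB: [["0x1E09", "0x41"], ["0x2C1B", "0x45"], ["0x203", "0x4A"], ["0x2405", "0x4F"]]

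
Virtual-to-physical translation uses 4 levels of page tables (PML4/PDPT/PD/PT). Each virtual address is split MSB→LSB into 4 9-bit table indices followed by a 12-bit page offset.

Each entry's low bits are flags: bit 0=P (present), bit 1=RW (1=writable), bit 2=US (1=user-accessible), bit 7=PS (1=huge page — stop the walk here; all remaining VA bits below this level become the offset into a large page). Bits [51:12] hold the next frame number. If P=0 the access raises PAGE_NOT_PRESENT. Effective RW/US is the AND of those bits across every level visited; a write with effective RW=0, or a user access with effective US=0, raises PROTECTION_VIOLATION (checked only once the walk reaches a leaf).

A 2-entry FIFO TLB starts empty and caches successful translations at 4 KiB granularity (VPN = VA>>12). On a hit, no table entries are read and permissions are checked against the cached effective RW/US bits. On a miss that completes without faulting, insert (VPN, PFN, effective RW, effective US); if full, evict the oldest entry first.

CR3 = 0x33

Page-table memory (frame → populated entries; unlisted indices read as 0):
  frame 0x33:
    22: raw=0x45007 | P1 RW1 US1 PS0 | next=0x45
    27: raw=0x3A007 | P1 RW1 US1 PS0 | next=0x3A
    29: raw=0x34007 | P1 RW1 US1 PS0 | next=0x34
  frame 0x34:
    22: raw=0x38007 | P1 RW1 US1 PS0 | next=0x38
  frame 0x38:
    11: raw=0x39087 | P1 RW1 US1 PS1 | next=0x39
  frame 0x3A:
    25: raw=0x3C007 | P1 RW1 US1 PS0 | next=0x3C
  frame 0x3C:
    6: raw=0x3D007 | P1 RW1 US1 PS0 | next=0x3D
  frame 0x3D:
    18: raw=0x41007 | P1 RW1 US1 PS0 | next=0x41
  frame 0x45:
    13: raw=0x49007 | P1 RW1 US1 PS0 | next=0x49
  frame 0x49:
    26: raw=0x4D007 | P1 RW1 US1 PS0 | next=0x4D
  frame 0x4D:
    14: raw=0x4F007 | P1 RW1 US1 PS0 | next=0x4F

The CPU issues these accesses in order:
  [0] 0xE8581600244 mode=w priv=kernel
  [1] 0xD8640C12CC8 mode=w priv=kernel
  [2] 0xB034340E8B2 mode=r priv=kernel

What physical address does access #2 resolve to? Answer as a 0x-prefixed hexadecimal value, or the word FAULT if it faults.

Trace:
#0 VA=0xE8581600244 (w,kernel):
  lvl0: tbl 0x33, slot 29 ⇒ 0x34007 (P1/RW1/US1/PS0)
  lvl1: tbl 0x34, slot 22 ⇒ 0x38007 (P1/RW1/US1/PS0)
  lvl2: tbl 0x38, slot 11 ⇒ 0x39087 (P1/RW1/US1/PS1)
  ⇒ phys 0x39244 (huge @L2)  [3 reads]
#1 VA=0xD8640C12CC8 (w,kernel):
  lvl0: tbl 0x33, slot 27 ⇒ 0x3A007 (P1/RW1/US1/PS0)
  lvl1: tbl 0x3A, slot 25 ⇒ 0x3C007 (P1/RW1/US1/PS0)
  lvl2: tbl 0x3C, slot 6 ⇒ 0x3D007 (P1/RW1/US1/PS0)
  lvl3: tbl 0x3D, slot 18 ⇒ 0x41007 (P1/RW1/US1/PS0)
  ⇒ phys 0x41CC8  [4 reads]
#2 VA=0xB034340E8B2 (r,kernel):
  lvl0: tbl 0x33, slot 22 ⇒ 0x45007 (P1/RW1/US1/PS0)
  lvl1: tbl 0x45, slot 13 ⇒ 0x49007 (P1/RW1/US1/PS0)
  lvl2: tbl 0x49, slot 26 ⇒ 0x4D007 (P1/RW1/US1/PS0)
  lvl3: tbl 0x4D, slot 14 ⇒ 0x4F007 (P1/RW1/US1/PS0)
  ⇒ phys 0x4F8B2  [4 reads]

Access #2 PA: 0x4F8B2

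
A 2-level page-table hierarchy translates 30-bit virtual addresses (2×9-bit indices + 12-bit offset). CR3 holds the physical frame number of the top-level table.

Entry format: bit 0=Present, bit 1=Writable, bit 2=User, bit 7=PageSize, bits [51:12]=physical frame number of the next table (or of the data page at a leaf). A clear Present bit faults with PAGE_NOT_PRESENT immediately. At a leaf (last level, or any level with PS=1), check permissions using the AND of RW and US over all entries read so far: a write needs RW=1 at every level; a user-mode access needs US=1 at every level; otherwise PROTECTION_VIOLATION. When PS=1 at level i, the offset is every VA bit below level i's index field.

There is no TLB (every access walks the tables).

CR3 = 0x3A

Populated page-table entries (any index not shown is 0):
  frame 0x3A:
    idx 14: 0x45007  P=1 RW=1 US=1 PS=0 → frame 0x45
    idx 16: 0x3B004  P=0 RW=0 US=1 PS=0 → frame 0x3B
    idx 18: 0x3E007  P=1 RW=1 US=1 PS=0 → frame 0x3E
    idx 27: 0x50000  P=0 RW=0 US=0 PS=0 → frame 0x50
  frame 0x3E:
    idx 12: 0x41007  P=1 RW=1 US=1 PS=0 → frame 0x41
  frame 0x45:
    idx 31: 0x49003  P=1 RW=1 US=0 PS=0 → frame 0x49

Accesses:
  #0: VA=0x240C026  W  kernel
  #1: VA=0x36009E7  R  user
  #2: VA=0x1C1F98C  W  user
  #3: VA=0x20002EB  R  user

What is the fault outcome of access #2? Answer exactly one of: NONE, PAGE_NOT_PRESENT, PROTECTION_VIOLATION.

Walk each access:
#0 VA=0x240C026 (w,kernel):
  [0] read 0x3A idx=18: raw=0x3E007 flags P=1 W=1 U=1 S=0
  [1] read 0x3E idx=12: raw=0x41007 flags P=1 W=1 U=1 S=0
  ⇒ phys 0x41026  [2 reads]
#1 VA=0x36009E7 (r,user):
  [0] read 0x3A idx=27: raw=0x50000 flags P=0 W=0 U=0 S=0
  ⇒ fault: PAGE_NOT_PRESENT  — 1 lookups
#2 VA=0x1C1F98C (w,user):
  [0] read 0x3A idx=14: raw=0x45007 flags P=1 W=1 U=1 S=0
  [1] read 0x45 idx=31: raw=0x49003 flags P=1 W=1 U=0 S=0
  ⇒ fault: PROTECTION_VIOLATION  — 2 lookups
#3 VA=0x20002EB (r,user):
  [0] read 0x3A idx=16: raw=0x3B004 flags P=0 W=0 U=1 S=0
  ⇒ fault: PAGE_NOT_PRESENT  — 1 lookups

Access #2 fault: PROTECTION_VIOLATION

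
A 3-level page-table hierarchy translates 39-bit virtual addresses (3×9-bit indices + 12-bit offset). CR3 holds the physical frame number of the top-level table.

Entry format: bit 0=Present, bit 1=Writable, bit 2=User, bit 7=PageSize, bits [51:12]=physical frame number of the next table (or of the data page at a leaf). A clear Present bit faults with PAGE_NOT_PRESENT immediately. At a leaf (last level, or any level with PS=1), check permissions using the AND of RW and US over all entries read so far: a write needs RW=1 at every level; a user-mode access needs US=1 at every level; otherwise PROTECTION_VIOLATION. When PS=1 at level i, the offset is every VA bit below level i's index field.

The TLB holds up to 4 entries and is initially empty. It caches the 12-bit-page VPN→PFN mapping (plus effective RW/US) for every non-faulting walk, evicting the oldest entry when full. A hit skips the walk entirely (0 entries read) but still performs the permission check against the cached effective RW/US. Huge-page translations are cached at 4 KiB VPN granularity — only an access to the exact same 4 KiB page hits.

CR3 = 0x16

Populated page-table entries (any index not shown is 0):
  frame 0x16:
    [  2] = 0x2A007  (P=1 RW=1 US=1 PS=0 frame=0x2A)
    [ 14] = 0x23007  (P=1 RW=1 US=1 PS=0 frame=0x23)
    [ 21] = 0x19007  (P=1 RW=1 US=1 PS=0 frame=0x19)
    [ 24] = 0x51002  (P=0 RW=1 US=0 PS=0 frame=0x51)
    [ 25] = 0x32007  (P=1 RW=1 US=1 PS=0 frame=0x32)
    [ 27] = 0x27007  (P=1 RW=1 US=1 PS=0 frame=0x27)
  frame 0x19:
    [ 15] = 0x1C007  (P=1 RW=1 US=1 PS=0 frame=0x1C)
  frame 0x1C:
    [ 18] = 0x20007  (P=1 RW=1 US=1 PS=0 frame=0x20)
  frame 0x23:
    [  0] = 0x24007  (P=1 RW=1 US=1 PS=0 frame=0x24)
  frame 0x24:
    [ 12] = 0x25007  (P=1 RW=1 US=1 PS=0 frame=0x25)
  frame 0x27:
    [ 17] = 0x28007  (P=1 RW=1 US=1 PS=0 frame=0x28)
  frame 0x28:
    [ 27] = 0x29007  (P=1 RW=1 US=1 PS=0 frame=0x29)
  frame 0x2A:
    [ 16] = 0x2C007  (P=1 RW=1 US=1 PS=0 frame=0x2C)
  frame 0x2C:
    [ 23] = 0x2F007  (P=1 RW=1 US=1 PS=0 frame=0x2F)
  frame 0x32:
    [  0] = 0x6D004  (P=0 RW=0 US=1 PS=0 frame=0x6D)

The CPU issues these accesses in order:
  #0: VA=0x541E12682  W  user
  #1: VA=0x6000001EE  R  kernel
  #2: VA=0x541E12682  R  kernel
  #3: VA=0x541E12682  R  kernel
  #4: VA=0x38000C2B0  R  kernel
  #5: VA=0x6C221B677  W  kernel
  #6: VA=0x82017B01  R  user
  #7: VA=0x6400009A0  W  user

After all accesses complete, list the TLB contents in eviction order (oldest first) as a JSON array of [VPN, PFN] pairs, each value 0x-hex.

Per-access translation:
#0 VA=0x541E12682 (w,user):
  lvl0: tbl 0x16, slot 21 ⇒ 0x19007 (P1/RW1/US1/PS0)
  lvl1: tbl 0x19, slot 15 ⇒ 0x1C007 (P1/RW1/US1/PS0)
  lvl2: tbl 0x1C, slot 18 ⇒ 0x20007 (P1/RW1/US1/PS0)
  ⇒ phys 0x20682  [3 reads]
#1 VA=0x6000001EE (r,kernel):
  lvl0: tbl 0x16, slot 24 ⇒ 0x51002 (P0/RW1/US0/PS0)
  → PAGE_NOT_PRESENT  (1 entries read)
#2 VA=0x541E12682 (r,kernel):
  TLB hit vpn=0x541E12 → PA=0x20682
#3 VA=0x541E12682 (r,kernel):
  TLB hit vpn=0x541E12 → PA=0x20682
#4 VA=0x38000C2B0 (r,kernel):
  lvl0: tbl 0x16, slot 14 ⇒ 0x23007 (P1/RW1/US1/PS0)
  lvl1: tbl 0x23, slot 0 ⇒ 0x24007 (P1/RW1/US1/PS0)
  lvl2: tbl 0x24, slot 12 ⇒ 0x25007 (P1/RW1/US1/PS0)
  ⇒ phys 0x252B0  [3 reads]
#5 VA=0x6C221B677 (w,kernel):
  lvl0: tbl 0x16, slot 27 ⇒ 0x27007 (P1/RW1/US1/PS0)
  lvl1: tbl 0x27, slot 17 ⇒ 0x28007 (P1/RW1/US1/PS0)
  lvl2: tbl 0x28, slot 27 ⇒ 0x29007 (P1/RW1/US1/PS0)
  ⇒ phys 0x29677  [3 reads]
#6 VA=0x82017B01 (r,user):
  lvl0: tbl 0x16, slot 2 ⇒ 0x2A007 (P1/RW1/US1/PS0)
  lvl1: tbl 0x2A, slot 16 ⇒ 0x2C007 (P1/RW1/US1/PS0)
  lvl2: tbl 0x2C, slot 23 ⇒ 0x2F007 (P1/RW1/US1/PS0)
  ⇒ phys 0x2FB01  [3 reads]
#7 VA=0x6400009A0 (w,user):
  lvl0: tbl 0x16, slot 25 ⇒ 0x32007 (P1/RW1/US1/PS0)
  lvl1: tbl 0x32, slot 0 ⇒ 0x6D004 (P0/RW0/US1/PS0)
  → PAGE_NOT_PRESENT  (2 entries read)

TLB: [["0x541E12", "0x20"], ["0x38000C", "0x25"], ["0x6C221B", "0x29"], ["0x82017", "0x2F"]]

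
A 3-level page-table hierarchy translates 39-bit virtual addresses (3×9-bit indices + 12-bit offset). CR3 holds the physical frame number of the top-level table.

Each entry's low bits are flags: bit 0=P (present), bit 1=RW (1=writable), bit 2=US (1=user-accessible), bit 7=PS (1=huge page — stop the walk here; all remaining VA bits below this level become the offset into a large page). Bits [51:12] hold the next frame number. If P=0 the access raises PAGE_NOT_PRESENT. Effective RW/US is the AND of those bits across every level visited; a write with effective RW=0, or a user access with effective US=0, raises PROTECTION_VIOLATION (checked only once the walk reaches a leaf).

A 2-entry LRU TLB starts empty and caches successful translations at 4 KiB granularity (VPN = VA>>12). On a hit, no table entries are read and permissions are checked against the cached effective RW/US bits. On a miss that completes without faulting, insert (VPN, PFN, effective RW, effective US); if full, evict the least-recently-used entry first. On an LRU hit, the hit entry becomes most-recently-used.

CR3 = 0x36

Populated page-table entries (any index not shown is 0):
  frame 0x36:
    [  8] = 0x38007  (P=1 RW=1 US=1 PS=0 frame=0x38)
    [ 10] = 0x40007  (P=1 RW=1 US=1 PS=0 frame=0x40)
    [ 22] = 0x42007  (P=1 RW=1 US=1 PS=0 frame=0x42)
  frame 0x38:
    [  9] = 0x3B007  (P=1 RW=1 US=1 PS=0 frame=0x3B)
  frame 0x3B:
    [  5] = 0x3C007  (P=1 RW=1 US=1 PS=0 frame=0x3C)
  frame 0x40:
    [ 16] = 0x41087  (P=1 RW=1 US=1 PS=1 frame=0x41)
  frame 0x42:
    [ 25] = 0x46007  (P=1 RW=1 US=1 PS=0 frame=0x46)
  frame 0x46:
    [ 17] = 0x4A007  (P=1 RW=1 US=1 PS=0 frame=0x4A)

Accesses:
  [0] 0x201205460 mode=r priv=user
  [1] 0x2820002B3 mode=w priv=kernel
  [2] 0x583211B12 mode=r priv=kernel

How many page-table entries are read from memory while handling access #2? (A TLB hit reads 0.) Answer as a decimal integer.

Per-access translation:
#0 VA=0x201205460 (r,user):
  L0: frame=0x36 idx=8 entry=0x38007 [P=1 RW=1 US=1 PS=0]
  L1: frame=0x38 idx=9 entry=0x3B007 [P=1 RW=1 US=1 PS=0]
  L2: frame=0x3B idx=5 entry=0x3C007 [P=1 RW=1 US=1 PS=0]
  ✓ 0x3C460  — 3 lookups
#1 VA=0x2820002B3 (w,kernel):
  L0: frame=0x36 idx=10 entry=0x40007 [P=1 RW=1 US=1 PS=0]
  L1: frame=0x40 idx=16 entry=0x41087 [P=1 RW=1 US=1 PS=1]
  ✓ 0x412B3 (huge @L1)  — 2 lookups
#2 VA=0x583211B12 (r,kernel):
  L0: frame=0x36 idx=22 entry=0x42007 [P=1 RW=1 US=1 PS=0]
  L1: frame=0x42 idx=25 entry=0x46007 [P=1 RW=1 US=1 PS=0]
  L2: frame=0x46 idx=17 entry=0x4A007 [P=1 RW=1 US=1 PS=0]
  ✓ 0x4AB12  — 3 lookups

Entries read for #2: 3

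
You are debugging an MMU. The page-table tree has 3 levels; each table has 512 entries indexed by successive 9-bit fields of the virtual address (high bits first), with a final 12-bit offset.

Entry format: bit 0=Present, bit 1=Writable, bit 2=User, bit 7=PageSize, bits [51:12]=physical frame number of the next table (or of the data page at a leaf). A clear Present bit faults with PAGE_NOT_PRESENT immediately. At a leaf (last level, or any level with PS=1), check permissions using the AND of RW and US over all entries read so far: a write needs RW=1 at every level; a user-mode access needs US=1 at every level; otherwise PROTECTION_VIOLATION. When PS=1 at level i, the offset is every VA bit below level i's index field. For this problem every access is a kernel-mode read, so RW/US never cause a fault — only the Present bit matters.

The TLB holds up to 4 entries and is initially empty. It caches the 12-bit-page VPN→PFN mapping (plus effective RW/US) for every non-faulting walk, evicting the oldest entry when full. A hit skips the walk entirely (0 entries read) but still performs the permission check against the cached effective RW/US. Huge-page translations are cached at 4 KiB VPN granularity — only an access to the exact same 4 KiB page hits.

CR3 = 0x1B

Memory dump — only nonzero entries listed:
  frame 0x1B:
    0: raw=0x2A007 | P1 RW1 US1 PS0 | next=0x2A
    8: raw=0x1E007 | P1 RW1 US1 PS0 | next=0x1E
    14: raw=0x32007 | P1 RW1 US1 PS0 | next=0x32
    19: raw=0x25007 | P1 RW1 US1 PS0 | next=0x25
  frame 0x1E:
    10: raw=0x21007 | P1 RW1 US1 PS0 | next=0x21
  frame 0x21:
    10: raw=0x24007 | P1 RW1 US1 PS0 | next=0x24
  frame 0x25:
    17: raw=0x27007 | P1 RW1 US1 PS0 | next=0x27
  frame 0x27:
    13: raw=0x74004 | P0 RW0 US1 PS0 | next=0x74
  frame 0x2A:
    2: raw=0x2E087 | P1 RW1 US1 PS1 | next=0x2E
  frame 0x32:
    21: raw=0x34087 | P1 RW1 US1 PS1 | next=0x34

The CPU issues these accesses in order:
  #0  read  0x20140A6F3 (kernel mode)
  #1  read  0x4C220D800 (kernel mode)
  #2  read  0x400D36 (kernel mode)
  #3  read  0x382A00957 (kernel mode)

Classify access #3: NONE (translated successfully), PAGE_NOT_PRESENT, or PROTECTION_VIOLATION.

Walk each access:
#0 VA=0x20140A6F3 (r,kernel):
  [0] read 0x1B idx=8: raw=0x1E007 flags P=1 W=1 U=1 S=0
  [1] read 0x1E idx=10: raw=0x21007 flags P=1 W=1 U=1 S=0
  [2] read 0x21 idx=10: raw=0x24007 flags P=1 W=1 U=1 S=0
  → PA=0x246F3  (3 entries read)
#1 VA=0x4C220D800 (r,kernel):
  [0] read 0x1B idx=19: raw=0x25007 flags P=1 W=1 U=1 S=0
  [1] read 0x25 idx=17: raw=0x27007 flags P=1 W=1 U=1 S=0
  [2] read 0x27 idx=13: raw=0x74004 flags P=0 W=0 U=1 S=0
  ✗ PAGE_NOT_PRESENT  [3 reads]
#2 VA=0x400D36 (r,kernel):
  [0] read 0x1B idx=0: raw=0x2A007 flags P=1 W=1 U=1 S=0
  [1] read 0x2A idx=2: raw=0x2E087 flags P=1 W=1 U=1 S=1
  → PA=0x2ED36 (huge @L1)  (2 entries read)
#3 VA=0x382A00957 (r,kernel):
  [0] read 0x1B idx=14: raw=0x32007 flags P=1 W=1 U=1 S=0
  [1] read 0x32 idx=21: raw=0x34087 flags P=1 W=1 U=1 S=1
  → PA=0x34957 (huge @L1)  (2 entries read)

Access #3 fault: NONE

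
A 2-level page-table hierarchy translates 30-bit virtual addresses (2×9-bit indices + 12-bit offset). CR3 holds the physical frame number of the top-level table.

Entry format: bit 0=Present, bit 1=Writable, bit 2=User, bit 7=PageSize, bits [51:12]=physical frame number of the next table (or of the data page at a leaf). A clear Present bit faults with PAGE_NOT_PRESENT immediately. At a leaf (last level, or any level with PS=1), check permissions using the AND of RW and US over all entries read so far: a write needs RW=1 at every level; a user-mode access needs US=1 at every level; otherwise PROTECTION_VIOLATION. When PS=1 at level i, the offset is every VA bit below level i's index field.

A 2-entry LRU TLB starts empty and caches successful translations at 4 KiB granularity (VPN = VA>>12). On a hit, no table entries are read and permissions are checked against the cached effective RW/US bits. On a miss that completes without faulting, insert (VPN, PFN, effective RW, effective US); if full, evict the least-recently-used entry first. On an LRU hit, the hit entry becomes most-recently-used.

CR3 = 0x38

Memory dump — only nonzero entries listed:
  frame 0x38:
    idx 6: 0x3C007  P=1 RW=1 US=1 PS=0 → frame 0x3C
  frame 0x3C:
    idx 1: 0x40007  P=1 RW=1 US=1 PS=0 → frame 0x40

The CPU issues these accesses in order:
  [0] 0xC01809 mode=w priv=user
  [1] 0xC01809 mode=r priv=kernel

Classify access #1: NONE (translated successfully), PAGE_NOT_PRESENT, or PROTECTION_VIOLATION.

Per-access translation:
#0 VA=0xC01809 (w,user):
  L0 @0x38[6] → 0x3C007  P=1,RW=1,US=1,PS=0
  L1 @0x3C[1] → 0x40007  P=1,RW=1,US=1,PS=0
  → PA=0x40809  (2 entries read)
#1 VA=0xC01809 (r,kernel):
  TLB hit vpn=0xC01 → PA=0x40809

Access #1 fault: NONE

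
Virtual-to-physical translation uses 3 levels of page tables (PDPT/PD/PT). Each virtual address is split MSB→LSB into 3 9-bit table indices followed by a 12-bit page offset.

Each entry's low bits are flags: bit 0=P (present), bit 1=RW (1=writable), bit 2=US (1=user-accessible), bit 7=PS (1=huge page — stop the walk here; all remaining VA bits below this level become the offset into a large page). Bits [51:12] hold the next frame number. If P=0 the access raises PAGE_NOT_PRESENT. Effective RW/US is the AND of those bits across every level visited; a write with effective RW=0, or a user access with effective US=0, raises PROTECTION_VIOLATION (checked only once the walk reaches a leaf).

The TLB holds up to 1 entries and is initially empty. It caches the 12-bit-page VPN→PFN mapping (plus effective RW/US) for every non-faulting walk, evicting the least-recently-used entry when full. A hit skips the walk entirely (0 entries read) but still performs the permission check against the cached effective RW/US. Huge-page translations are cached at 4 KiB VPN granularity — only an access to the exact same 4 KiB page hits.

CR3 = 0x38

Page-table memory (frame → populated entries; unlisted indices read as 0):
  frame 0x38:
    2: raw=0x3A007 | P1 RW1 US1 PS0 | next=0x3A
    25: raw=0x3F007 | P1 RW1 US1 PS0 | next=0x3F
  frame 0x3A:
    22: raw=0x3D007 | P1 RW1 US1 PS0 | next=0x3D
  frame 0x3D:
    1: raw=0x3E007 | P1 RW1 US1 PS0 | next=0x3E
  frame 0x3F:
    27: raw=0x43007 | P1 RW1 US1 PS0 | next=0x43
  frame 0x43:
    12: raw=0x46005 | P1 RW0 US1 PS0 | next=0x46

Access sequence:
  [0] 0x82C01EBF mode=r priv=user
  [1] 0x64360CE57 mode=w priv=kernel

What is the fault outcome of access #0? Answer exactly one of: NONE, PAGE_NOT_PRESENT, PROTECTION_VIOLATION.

Per-access translation:
#0 VA=0x82C01EBF (r,user):
  L0 @0x38[2] → 0x3A007  P=1,RW=1,US=1,PS=0
  L1 @0x3A[22] → 0x3D007  P=1,RW=1,US=1,PS=0
  L2 @0x3D[1] → 0x3E007  P=1,RW=1,US=1,PS=0
  ⇒ phys 0x3EEBF  [3 reads]
#1 VA=0x64360CE57 (w,kernel):
  L0 @0x38[25] → 0x3F007  P=1,RW=1,US=1,PS=0
  L1 @0x3F[27] → 0x43007  P=1,RW=1,US=1,PS=0
  L2 @0x43[12] → 0x46005  P=1,RW=0,US=1,PS=0
  ⇒ fault: PROTECTION_VIOLATION  — 3 lookups

Access #0 fault: NONE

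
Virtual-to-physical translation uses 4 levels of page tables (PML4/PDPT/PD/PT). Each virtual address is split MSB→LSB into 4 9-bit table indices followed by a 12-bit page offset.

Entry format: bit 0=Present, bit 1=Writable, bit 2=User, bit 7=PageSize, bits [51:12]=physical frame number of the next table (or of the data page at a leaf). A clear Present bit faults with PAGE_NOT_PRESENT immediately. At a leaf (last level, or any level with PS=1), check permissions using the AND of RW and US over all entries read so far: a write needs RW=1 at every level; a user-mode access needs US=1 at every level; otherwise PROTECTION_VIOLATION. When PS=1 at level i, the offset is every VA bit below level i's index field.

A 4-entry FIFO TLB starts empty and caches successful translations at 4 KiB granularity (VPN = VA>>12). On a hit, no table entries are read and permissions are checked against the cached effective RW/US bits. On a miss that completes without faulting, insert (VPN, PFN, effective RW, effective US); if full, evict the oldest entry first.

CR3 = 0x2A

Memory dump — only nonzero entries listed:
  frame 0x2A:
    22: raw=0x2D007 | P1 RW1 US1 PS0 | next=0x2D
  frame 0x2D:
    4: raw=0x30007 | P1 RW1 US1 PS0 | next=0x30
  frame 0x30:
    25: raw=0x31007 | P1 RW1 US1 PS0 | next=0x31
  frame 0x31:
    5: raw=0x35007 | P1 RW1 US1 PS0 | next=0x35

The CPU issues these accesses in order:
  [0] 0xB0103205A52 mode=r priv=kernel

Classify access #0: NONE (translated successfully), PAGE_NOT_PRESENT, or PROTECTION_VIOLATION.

Walk each access:
#0 VA=0xB0103205A52 (r,kernel):
  L0 @0x2A[22] → 0x2D007  P=1,RW=1,US=1,PS=0
  L1 @0x2D[4] → 0x30007  P=1,RW=1,US=1,PS=0
  L2 @0x30[25] → 0x31007  P=1,RW=1,US=1,PS=0
  L3 @0x31[5] → 0x35007  P=1,RW=1,US=1,PS=0
  ⇒ phys 0x35A52  [4 reads]

Access #0 fault: NONE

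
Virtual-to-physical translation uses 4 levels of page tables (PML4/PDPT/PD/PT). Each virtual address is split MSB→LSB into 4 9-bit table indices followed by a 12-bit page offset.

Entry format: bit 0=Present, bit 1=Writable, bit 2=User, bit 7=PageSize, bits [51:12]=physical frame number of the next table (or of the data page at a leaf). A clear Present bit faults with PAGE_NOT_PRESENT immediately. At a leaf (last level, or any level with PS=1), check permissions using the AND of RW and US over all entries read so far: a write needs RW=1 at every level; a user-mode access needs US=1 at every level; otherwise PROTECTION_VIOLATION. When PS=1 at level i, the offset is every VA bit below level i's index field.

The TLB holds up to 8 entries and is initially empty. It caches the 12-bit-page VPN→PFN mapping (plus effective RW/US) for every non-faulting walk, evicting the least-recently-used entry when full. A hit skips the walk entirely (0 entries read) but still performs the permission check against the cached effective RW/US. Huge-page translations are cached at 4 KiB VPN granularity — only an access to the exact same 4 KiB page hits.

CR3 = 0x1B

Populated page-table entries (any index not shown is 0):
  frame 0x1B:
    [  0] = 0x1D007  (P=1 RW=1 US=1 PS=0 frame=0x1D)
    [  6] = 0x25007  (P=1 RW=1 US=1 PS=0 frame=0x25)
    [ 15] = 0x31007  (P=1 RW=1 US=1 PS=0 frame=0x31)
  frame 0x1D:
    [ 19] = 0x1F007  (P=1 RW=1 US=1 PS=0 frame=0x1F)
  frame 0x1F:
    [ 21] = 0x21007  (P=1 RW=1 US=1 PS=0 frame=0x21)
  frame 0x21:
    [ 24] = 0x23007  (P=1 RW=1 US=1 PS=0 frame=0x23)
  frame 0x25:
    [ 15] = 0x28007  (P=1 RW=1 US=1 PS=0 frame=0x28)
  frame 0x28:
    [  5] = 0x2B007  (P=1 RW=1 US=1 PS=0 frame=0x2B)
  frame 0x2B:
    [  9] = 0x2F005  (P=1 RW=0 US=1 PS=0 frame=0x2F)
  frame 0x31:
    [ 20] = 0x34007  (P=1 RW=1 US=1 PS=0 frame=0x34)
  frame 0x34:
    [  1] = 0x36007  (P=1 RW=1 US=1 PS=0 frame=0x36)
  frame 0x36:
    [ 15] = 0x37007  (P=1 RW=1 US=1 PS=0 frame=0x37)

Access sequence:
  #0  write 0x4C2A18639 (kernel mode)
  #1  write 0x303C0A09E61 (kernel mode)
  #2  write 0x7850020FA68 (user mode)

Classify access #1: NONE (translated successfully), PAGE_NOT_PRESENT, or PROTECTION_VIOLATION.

Walk each access:
#0 VA=0x4C2A18639 (w,kernel):
  L0 @0x1B[0] → 0x1D007  P=1,RW=1,US=1,PS=0
  L1 @0x1D[19] → 0x1F007  P=1,RW=1,US=1,PS=0
  L2 @0x1F[21] → 0x21007  P=1,RW=1,US=1,PS=0
  L3 @0x21[24] → 0x23007  P=1,RW=1,US=1,PS=0
  ✓ 0x23639  — 4 lookups
#1 VA=0x303C0A09E61 (w,kernel):
  L0 @0x1B[6] → 0x25007  P=1,RW=1,US=1,PS=0
  L1 @0x25[15] → 0x28007  P=1,RW=1,US=1,PS=0
  L2 @0x28[5] → 0x2B007  P=1,RW=1,US=1,PS=0
  L3 @0x2B[9] → 0x2F005  P=1,RW=0,US=1,PS=0
  ⇒ fault: PROTECTION_VIOLATION  — 4 lookups
#2 VA=0x7850020FA68 (w,user):
  L0 @0x1B[15] → 0x31007  P=1,RW=1,US=1,PS=0
  L1 @0x31[20] → 0x34007  P=1,RW=1,US=1,PS=0
  L2 @0x34[1] → 0x36007  P=1,RW=1,US=1,PS=0
  L3 @0x36[15] → 0x37007  P=1,RW=1,US=1,PS=0
  ✓ 0x37A68  — 4 lookups

Access #1 fault: PROTECTION_VIOLATION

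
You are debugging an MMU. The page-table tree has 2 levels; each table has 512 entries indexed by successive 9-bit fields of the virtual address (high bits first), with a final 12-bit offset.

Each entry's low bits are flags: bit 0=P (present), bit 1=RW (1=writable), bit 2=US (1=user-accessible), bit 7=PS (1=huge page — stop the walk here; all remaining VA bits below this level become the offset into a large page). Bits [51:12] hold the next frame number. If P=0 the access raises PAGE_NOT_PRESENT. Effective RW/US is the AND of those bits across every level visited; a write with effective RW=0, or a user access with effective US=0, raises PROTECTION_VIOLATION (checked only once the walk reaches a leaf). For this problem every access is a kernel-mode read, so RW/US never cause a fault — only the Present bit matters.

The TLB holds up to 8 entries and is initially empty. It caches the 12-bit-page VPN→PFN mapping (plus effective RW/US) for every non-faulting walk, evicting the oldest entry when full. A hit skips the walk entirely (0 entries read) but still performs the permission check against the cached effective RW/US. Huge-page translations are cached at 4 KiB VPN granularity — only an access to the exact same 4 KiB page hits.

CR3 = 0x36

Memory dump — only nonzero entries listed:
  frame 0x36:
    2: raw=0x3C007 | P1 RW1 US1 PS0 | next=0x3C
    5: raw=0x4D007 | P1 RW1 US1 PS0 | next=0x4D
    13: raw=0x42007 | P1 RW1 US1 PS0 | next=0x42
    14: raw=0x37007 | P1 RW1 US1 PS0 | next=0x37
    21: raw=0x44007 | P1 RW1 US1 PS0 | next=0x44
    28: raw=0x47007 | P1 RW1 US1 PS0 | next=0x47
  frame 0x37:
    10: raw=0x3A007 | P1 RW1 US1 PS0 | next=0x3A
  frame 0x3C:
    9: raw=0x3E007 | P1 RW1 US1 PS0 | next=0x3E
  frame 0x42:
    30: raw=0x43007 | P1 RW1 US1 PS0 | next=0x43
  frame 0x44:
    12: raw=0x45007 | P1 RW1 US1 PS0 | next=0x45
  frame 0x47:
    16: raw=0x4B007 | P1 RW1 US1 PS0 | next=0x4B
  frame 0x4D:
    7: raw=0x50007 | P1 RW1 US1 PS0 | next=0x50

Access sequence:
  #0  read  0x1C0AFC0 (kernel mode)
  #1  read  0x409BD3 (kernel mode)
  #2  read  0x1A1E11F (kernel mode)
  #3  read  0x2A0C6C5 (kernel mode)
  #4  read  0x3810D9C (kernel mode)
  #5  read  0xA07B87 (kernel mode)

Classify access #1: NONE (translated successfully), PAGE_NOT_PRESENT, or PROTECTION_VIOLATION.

Walk each access:
#0 VA=0x1C0AFC0 (r,kernel):
  lvl0: tbl 0x36, slot 14 ⇒ 0x37007 (P1/RW1/US1/PS0)
  lvl1: tbl 0x37, slot 10 ⇒ 0x3A007 (P1/RW1/US1/PS0)
  ✓ 0x3AFC0  — 2 lookups
#1 VA=0x409BD3 (r,kernel):
  lvl0: tbl 0x36, slot 2 ⇒ 0x3C007 (P1/RW1/US1/PS0)
  lvl1: tbl 0x3C, slot 9 ⇒ 0x3E007 (P1/RW1/US1/PS0)
  ✓ 0x3EBD3  — 2 lookups
#2 VA=0x1A1E11F (r,kernel):
  lvl0: tbl 0x36, slot 13 ⇒ 0x42007 (P1/RW1/US1/PS0)
  lvl1: tbl 0x42, slot 30 ⇒ 0x43007 (P1/RW1/US1/PS0)
  ✓ 0x4311F  — 2 lookups
#3 VA=0x2A0C6C5 (r,kernel):
  lvl0: tbl 0x36, slot 21 ⇒ 0x44007 (P1/RW1/US1/PS0)
  lvl1: tbl 0x44, slot 12 ⇒ 0x45007 (P1/RW1/US1/PS0)
  ✓ 0x456C5  — 2 lookups
#4 VA=0x3810D9C (r,kernel):
  lvl0: tbl 0x36, slot 28 ⇒ 0x47007 (P1/RW1/US1/PS0)
  lvl1: tbl 0x47, slot 16 ⇒ 0x4B007 (P1/RW1/US1/PS0)
  ✓ 0x4BD9C  — 2 lookups
#5 VA=0xA07B87 (r,kernel):
  lvl0: tbl 0x36, slot 5 ⇒ 0x4D007 (P1/RW1/US1/PS0)
  lvl1: tbl 0x4D, slot 7 ⇒ 0x50007 (P1/RW1/US1/PS0)
  ✓ 0x50B87  — 2 lookups

Access #1 fault: NONE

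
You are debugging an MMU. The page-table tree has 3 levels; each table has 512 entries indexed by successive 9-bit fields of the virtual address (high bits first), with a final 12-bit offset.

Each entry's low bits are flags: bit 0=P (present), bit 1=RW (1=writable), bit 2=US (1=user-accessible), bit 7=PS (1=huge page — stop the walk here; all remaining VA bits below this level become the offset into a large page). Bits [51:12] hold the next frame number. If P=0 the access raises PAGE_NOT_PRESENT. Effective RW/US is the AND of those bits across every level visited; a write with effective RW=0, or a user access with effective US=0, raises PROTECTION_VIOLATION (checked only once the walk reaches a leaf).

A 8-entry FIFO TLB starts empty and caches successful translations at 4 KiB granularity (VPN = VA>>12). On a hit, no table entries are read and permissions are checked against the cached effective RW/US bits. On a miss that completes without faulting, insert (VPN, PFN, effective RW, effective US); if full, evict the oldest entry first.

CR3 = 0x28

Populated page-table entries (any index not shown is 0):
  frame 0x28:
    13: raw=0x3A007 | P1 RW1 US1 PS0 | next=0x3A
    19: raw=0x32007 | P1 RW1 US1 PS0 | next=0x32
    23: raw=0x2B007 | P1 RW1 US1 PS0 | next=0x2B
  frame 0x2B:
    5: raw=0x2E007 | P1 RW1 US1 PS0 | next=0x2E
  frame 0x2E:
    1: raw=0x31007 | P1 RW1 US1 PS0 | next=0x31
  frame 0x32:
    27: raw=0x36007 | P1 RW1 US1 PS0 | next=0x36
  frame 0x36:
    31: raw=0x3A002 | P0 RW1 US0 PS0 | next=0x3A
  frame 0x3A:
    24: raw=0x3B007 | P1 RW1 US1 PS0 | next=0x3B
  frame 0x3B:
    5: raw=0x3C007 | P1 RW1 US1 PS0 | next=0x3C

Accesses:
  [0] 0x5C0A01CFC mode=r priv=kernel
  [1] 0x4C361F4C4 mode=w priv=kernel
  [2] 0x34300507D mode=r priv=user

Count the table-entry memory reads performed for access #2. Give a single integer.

Trace:
#0 VA=0x5C0A01CFC (r,kernel):
  lvl0: tbl 0x28, slot 23 ⇒ 0x2B007 (P1/RW1/US1/PS0)
  lvl1: tbl 0x2B, slot 5 ⇒ 0x2E007 (P1/RW1/US1/PS0)
  lvl2: tbl 0x2E, slot 1 ⇒ 0x31007 (P1/RW1/US1/PS0)
  ✓ 0x31CFC  — 3 lookups
#1 VA=0x4C361F4C4 (w,kernel):
  lvl0: tbl 0x28, slot 19 ⇒ 0x32007 (P1/RW1/US1/PS0)
  lvl1: tbl 0x32, slot 27 ⇒ 0x36007 (P1/RW1/US1/PS0)
  lvl2: tbl 0x36, slot 31 ⇒ 0x3A002 (P0/RW1/US0/PS0)
  → PAGE_NOT_PRESENT  (3 entries read)
#2 VA=0x34300507D (r,user):
  lvl0: tbl 0x28, slot 13 ⇒ 0x3A007 (P1/RW1/US1/PS0)
  lvl1: tbl 0x3A, slot 24 ⇒ 0x3B007 (P1/RW1/US1/PS0)
  lvl2: tbl 0x3B, slot 5 ⇒ 0x3C007 (P1/RW1/US1/PS0)
  ✓ 0x3C07D  — 3 lookups

Entries read for #2: 3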